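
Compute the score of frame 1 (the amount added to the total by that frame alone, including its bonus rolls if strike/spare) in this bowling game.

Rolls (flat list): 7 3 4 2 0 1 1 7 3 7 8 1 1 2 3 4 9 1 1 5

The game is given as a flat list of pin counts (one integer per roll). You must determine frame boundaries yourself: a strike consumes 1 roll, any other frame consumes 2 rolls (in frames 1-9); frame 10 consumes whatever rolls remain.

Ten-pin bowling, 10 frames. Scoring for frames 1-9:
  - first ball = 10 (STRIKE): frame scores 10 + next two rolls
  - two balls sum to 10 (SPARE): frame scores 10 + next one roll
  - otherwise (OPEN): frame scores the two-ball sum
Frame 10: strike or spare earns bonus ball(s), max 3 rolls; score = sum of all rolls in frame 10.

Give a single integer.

Answer: 14

Derivation:
Frame 1: SPARE (7+3=10). 10 + next roll (4) = 14. Cumulative: 14
Frame 2: OPEN (4+2=6). Cumulative: 20
Frame 3: OPEN (0+1=1). Cumulative: 21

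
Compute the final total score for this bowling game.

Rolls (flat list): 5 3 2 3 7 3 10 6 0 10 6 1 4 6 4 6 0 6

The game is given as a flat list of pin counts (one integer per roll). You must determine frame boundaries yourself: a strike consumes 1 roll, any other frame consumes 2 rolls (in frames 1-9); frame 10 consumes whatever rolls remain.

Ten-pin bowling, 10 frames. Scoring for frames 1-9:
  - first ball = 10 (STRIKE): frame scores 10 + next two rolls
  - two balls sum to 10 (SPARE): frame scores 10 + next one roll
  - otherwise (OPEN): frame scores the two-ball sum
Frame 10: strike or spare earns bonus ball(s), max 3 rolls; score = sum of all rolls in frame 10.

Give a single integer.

Answer: 109

Derivation:
Frame 1: OPEN (5+3=8). Cumulative: 8
Frame 2: OPEN (2+3=5). Cumulative: 13
Frame 3: SPARE (7+3=10). 10 + next roll (10) = 20. Cumulative: 33
Frame 4: STRIKE. 10 + next two rolls (6+0) = 16. Cumulative: 49
Frame 5: OPEN (6+0=6). Cumulative: 55
Frame 6: STRIKE. 10 + next two rolls (6+1) = 17. Cumulative: 72
Frame 7: OPEN (6+1=7). Cumulative: 79
Frame 8: SPARE (4+6=10). 10 + next roll (4) = 14. Cumulative: 93
Frame 9: SPARE (4+6=10). 10 + next roll (0) = 10. Cumulative: 103
Frame 10: OPEN. Sum of all frame-10 rolls (0+6) = 6. Cumulative: 109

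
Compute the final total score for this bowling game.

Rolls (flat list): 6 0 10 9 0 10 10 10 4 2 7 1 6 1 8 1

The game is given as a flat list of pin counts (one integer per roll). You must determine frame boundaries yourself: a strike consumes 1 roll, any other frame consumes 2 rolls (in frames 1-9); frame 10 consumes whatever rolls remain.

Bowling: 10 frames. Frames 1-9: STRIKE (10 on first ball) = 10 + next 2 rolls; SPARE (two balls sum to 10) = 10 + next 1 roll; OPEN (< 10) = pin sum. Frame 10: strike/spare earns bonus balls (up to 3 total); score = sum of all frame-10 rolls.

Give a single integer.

Frame 1: OPEN (6+0=6). Cumulative: 6
Frame 2: STRIKE. 10 + next two rolls (9+0) = 19. Cumulative: 25
Frame 3: OPEN (9+0=9). Cumulative: 34
Frame 4: STRIKE. 10 + next two rolls (10+10) = 30. Cumulative: 64
Frame 5: STRIKE. 10 + next two rolls (10+4) = 24. Cumulative: 88
Frame 6: STRIKE. 10 + next two rolls (4+2) = 16. Cumulative: 104
Frame 7: OPEN (4+2=6). Cumulative: 110
Frame 8: OPEN (7+1=8). Cumulative: 118
Frame 9: OPEN (6+1=7). Cumulative: 125
Frame 10: OPEN. Sum of all frame-10 rolls (8+1) = 9. Cumulative: 134

Answer: 134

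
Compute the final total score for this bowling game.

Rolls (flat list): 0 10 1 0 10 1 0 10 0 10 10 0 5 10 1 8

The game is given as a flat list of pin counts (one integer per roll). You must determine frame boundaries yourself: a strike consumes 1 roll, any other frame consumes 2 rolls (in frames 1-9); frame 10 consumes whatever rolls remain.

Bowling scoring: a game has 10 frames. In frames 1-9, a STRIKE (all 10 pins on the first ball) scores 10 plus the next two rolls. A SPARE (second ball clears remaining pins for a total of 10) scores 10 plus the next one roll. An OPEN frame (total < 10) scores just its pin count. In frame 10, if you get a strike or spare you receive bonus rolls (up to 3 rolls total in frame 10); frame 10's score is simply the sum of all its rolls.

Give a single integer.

Answer: 112

Derivation:
Frame 1: SPARE (0+10=10). 10 + next roll (1) = 11. Cumulative: 11
Frame 2: OPEN (1+0=1). Cumulative: 12
Frame 3: STRIKE. 10 + next two rolls (1+0) = 11. Cumulative: 23
Frame 4: OPEN (1+0=1). Cumulative: 24
Frame 5: STRIKE. 10 + next two rolls (0+10) = 20. Cumulative: 44
Frame 6: SPARE (0+10=10). 10 + next roll (10) = 20. Cumulative: 64
Frame 7: STRIKE. 10 + next two rolls (0+5) = 15. Cumulative: 79
Frame 8: OPEN (0+5=5). Cumulative: 84
Frame 9: STRIKE. 10 + next two rolls (1+8) = 19. Cumulative: 103
Frame 10: OPEN. Sum of all frame-10 rolls (1+8) = 9. Cumulative: 112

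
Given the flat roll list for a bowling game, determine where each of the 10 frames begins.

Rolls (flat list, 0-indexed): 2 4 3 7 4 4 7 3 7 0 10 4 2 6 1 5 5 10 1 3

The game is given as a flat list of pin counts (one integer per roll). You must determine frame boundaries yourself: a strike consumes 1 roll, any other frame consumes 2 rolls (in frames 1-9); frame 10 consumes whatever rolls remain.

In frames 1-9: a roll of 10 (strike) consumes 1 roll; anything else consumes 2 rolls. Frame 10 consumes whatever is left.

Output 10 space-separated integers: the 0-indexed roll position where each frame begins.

Frame 1 starts at roll index 0: rolls=2,4 (sum=6), consumes 2 rolls
Frame 2 starts at roll index 2: rolls=3,7 (sum=10), consumes 2 rolls
Frame 3 starts at roll index 4: rolls=4,4 (sum=8), consumes 2 rolls
Frame 4 starts at roll index 6: rolls=7,3 (sum=10), consumes 2 rolls
Frame 5 starts at roll index 8: rolls=7,0 (sum=7), consumes 2 rolls
Frame 6 starts at roll index 10: roll=10 (strike), consumes 1 roll
Frame 7 starts at roll index 11: rolls=4,2 (sum=6), consumes 2 rolls
Frame 8 starts at roll index 13: rolls=6,1 (sum=7), consumes 2 rolls
Frame 9 starts at roll index 15: rolls=5,5 (sum=10), consumes 2 rolls
Frame 10 starts at roll index 17: 3 remaining rolls

Answer: 0 2 4 6 8 10 11 13 15 17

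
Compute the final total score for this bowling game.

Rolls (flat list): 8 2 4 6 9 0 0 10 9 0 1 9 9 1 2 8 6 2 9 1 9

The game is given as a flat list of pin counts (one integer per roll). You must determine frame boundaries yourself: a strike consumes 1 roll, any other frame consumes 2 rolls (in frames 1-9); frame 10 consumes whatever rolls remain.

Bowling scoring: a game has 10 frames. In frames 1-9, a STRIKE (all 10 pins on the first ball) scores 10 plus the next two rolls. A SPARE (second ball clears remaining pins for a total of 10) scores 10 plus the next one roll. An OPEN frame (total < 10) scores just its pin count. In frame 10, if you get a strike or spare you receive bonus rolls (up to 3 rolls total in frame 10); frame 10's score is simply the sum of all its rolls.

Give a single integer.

Frame 1: SPARE (8+2=10). 10 + next roll (4) = 14. Cumulative: 14
Frame 2: SPARE (4+6=10). 10 + next roll (9) = 19. Cumulative: 33
Frame 3: OPEN (9+0=9). Cumulative: 42
Frame 4: SPARE (0+10=10). 10 + next roll (9) = 19. Cumulative: 61
Frame 5: OPEN (9+0=9). Cumulative: 70
Frame 6: SPARE (1+9=10). 10 + next roll (9) = 19. Cumulative: 89
Frame 7: SPARE (9+1=10). 10 + next roll (2) = 12. Cumulative: 101
Frame 8: SPARE (2+8=10). 10 + next roll (6) = 16. Cumulative: 117
Frame 9: OPEN (6+2=8). Cumulative: 125
Frame 10: SPARE. Sum of all frame-10 rolls (9+1+9) = 19. Cumulative: 144

Answer: 144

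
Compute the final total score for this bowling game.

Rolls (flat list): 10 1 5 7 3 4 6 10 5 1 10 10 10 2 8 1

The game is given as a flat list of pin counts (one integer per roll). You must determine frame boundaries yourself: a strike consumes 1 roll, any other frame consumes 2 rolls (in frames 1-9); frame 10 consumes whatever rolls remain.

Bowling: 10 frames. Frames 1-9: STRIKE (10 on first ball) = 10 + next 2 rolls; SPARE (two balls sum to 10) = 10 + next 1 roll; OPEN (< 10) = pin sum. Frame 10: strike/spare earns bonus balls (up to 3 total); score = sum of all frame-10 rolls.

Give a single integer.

Frame 1: STRIKE. 10 + next two rolls (1+5) = 16. Cumulative: 16
Frame 2: OPEN (1+5=6). Cumulative: 22
Frame 3: SPARE (7+3=10). 10 + next roll (4) = 14. Cumulative: 36
Frame 4: SPARE (4+6=10). 10 + next roll (10) = 20. Cumulative: 56
Frame 5: STRIKE. 10 + next two rolls (5+1) = 16. Cumulative: 72
Frame 6: OPEN (5+1=6). Cumulative: 78
Frame 7: STRIKE. 10 + next two rolls (10+10) = 30. Cumulative: 108
Frame 8: STRIKE. 10 + next two rolls (10+2) = 22. Cumulative: 130
Frame 9: STRIKE. 10 + next two rolls (2+8) = 20. Cumulative: 150
Frame 10: SPARE. Sum of all frame-10 rolls (2+8+1) = 11. Cumulative: 161

Answer: 161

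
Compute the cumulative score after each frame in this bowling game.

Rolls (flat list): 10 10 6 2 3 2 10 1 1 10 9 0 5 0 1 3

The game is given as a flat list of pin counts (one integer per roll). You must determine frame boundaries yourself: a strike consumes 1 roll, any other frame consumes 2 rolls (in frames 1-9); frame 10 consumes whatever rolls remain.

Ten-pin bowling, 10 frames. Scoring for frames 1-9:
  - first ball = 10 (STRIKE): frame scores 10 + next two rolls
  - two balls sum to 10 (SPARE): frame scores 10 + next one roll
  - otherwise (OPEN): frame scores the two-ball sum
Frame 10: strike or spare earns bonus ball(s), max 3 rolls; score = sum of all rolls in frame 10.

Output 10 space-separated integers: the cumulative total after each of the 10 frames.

Frame 1: STRIKE. 10 + next two rolls (10+6) = 26. Cumulative: 26
Frame 2: STRIKE. 10 + next two rolls (6+2) = 18. Cumulative: 44
Frame 3: OPEN (6+2=8). Cumulative: 52
Frame 4: OPEN (3+2=5). Cumulative: 57
Frame 5: STRIKE. 10 + next two rolls (1+1) = 12. Cumulative: 69
Frame 6: OPEN (1+1=2). Cumulative: 71
Frame 7: STRIKE. 10 + next two rolls (9+0) = 19. Cumulative: 90
Frame 8: OPEN (9+0=9). Cumulative: 99
Frame 9: OPEN (5+0=5). Cumulative: 104
Frame 10: OPEN. Sum of all frame-10 rolls (1+3) = 4. Cumulative: 108

Answer: 26 44 52 57 69 71 90 99 104 108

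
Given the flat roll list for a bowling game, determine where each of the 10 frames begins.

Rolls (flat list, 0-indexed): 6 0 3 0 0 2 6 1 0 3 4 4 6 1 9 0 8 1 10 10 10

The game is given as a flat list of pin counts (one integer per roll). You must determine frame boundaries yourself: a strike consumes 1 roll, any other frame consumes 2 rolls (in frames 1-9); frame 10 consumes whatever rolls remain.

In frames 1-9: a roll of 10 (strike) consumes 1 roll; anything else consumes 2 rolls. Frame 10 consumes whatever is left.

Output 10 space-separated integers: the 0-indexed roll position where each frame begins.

Answer: 0 2 4 6 8 10 12 14 16 18

Derivation:
Frame 1 starts at roll index 0: rolls=6,0 (sum=6), consumes 2 rolls
Frame 2 starts at roll index 2: rolls=3,0 (sum=3), consumes 2 rolls
Frame 3 starts at roll index 4: rolls=0,2 (sum=2), consumes 2 rolls
Frame 4 starts at roll index 6: rolls=6,1 (sum=7), consumes 2 rolls
Frame 5 starts at roll index 8: rolls=0,3 (sum=3), consumes 2 rolls
Frame 6 starts at roll index 10: rolls=4,4 (sum=8), consumes 2 rolls
Frame 7 starts at roll index 12: rolls=6,1 (sum=7), consumes 2 rolls
Frame 8 starts at roll index 14: rolls=9,0 (sum=9), consumes 2 rolls
Frame 9 starts at roll index 16: rolls=8,1 (sum=9), consumes 2 rolls
Frame 10 starts at roll index 18: 3 remaining rolls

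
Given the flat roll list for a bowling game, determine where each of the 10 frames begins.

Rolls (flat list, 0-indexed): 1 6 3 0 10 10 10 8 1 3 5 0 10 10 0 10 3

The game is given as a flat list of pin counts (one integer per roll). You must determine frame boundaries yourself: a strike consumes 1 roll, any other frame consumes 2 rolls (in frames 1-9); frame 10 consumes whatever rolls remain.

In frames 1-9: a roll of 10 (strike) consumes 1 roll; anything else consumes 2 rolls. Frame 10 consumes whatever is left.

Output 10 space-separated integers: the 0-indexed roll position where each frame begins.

Frame 1 starts at roll index 0: rolls=1,6 (sum=7), consumes 2 rolls
Frame 2 starts at roll index 2: rolls=3,0 (sum=3), consumes 2 rolls
Frame 3 starts at roll index 4: roll=10 (strike), consumes 1 roll
Frame 4 starts at roll index 5: roll=10 (strike), consumes 1 roll
Frame 5 starts at roll index 6: roll=10 (strike), consumes 1 roll
Frame 6 starts at roll index 7: rolls=8,1 (sum=9), consumes 2 rolls
Frame 7 starts at roll index 9: rolls=3,5 (sum=8), consumes 2 rolls
Frame 8 starts at roll index 11: rolls=0,10 (sum=10), consumes 2 rolls
Frame 9 starts at roll index 13: roll=10 (strike), consumes 1 roll
Frame 10 starts at roll index 14: 3 remaining rolls

Answer: 0 2 4 5 6 7 9 11 13 14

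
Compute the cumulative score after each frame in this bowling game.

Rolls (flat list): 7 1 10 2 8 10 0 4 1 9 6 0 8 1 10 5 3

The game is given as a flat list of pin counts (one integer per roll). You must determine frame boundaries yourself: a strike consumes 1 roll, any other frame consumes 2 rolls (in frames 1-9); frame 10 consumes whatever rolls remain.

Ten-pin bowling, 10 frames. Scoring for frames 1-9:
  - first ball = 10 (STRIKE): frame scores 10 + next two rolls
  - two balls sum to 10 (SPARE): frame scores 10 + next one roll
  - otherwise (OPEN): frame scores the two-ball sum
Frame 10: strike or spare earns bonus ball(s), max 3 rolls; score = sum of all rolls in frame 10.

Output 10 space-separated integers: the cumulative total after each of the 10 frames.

Answer: 8 28 48 62 66 82 88 97 115 123

Derivation:
Frame 1: OPEN (7+1=8). Cumulative: 8
Frame 2: STRIKE. 10 + next two rolls (2+8) = 20. Cumulative: 28
Frame 3: SPARE (2+8=10). 10 + next roll (10) = 20. Cumulative: 48
Frame 4: STRIKE. 10 + next two rolls (0+4) = 14. Cumulative: 62
Frame 5: OPEN (0+4=4). Cumulative: 66
Frame 6: SPARE (1+9=10). 10 + next roll (6) = 16. Cumulative: 82
Frame 7: OPEN (6+0=6). Cumulative: 88
Frame 8: OPEN (8+1=9). Cumulative: 97
Frame 9: STRIKE. 10 + next two rolls (5+3) = 18. Cumulative: 115
Frame 10: OPEN. Sum of all frame-10 rolls (5+3) = 8. Cumulative: 123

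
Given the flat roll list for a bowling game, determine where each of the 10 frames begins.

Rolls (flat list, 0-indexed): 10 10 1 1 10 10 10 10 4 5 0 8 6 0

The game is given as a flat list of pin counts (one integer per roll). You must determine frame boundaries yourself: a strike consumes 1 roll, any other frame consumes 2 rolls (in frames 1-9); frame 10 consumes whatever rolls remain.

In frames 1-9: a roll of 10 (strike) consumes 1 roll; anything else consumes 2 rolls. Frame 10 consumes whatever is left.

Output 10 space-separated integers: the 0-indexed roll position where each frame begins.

Answer: 0 1 2 4 5 6 7 8 10 12

Derivation:
Frame 1 starts at roll index 0: roll=10 (strike), consumes 1 roll
Frame 2 starts at roll index 1: roll=10 (strike), consumes 1 roll
Frame 3 starts at roll index 2: rolls=1,1 (sum=2), consumes 2 rolls
Frame 4 starts at roll index 4: roll=10 (strike), consumes 1 roll
Frame 5 starts at roll index 5: roll=10 (strike), consumes 1 roll
Frame 6 starts at roll index 6: roll=10 (strike), consumes 1 roll
Frame 7 starts at roll index 7: roll=10 (strike), consumes 1 roll
Frame 8 starts at roll index 8: rolls=4,5 (sum=9), consumes 2 rolls
Frame 9 starts at roll index 10: rolls=0,8 (sum=8), consumes 2 rolls
Frame 10 starts at roll index 12: 2 remaining rolls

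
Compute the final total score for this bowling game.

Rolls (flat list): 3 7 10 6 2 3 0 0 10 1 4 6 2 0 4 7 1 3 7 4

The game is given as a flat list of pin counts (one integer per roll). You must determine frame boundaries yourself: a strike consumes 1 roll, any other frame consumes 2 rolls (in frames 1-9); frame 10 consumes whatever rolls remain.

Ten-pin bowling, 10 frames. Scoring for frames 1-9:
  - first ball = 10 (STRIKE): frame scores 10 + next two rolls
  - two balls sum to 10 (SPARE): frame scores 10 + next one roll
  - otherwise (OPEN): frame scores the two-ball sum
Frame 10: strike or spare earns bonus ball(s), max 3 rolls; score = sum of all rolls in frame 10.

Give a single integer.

Frame 1: SPARE (3+7=10). 10 + next roll (10) = 20. Cumulative: 20
Frame 2: STRIKE. 10 + next two rolls (6+2) = 18. Cumulative: 38
Frame 3: OPEN (6+2=8). Cumulative: 46
Frame 4: OPEN (3+0=3). Cumulative: 49
Frame 5: SPARE (0+10=10). 10 + next roll (1) = 11. Cumulative: 60
Frame 6: OPEN (1+4=5). Cumulative: 65
Frame 7: OPEN (6+2=8). Cumulative: 73
Frame 8: OPEN (0+4=4). Cumulative: 77
Frame 9: OPEN (7+1=8). Cumulative: 85
Frame 10: SPARE. Sum of all frame-10 rolls (3+7+4) = 14. Cumulative: 99

Answer: 99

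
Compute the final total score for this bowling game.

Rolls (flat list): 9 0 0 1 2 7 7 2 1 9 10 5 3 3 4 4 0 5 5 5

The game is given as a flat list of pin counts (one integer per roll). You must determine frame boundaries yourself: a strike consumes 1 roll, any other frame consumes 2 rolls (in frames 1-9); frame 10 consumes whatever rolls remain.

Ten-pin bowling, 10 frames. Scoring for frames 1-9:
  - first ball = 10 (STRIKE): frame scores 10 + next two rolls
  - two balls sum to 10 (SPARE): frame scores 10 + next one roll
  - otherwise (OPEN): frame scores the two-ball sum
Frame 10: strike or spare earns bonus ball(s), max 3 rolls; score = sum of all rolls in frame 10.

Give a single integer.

Answer: 100

Derivation:
Frame 1: OPEN (9+0=9). Cumulative: 9
Frame 2: OPEN (0+1=1). Cumulative: 10
Frame 3: OPEN (2+7=9). Cumulative: 19
Frame 4: OPEN (7+2=9). Cumulative: 28
Frame 5: SPARE (1+9=10). 10 + next roll (10) = 20. Cumulative: 48
Frame 6: STRIKE. 10 + next two rolls (5+3) = 18. Cumulative: 66
Frame 7: OPEN (5+3=8). Cumulative: 74
Frame 8: OPEN (3+4=7). Cumulative: 81
Frame 9: OPEN (4+0=4). Cumulative: 85
Frame 10: SPARE. Sum of all frame-10 rolls (5+5+5) = 15. Cumulative: 100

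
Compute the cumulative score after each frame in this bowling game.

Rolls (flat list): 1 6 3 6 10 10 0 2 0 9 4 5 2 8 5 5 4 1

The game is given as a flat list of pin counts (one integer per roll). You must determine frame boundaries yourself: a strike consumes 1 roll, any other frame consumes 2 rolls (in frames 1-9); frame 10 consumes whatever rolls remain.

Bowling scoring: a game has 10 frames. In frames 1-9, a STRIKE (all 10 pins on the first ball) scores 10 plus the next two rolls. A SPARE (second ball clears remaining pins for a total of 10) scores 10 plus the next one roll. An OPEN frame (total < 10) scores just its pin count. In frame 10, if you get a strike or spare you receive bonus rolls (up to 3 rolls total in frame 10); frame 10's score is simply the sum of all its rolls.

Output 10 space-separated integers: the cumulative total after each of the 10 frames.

Frame 1: OPEN (1+6=7). Cumulative: 7
Frame 2: OPEN (3+6=9). Cumulative: 16
Frame 3: STRIKE. 10 + next two rolls (10+0) = 20. Cumulative: 36
Frame 4: STRIKE. 10 + next two rolls (0+2) = 12. Cumulative: 48
Frame 5: OPEN (0+2=2). Cumulative: 50
Frame 6: OPEN (0+9=9). Cumulative: 59
Frame 7: OPEN (4+5=9). Cumulative: 68
Frame 8: SPARE (2+8=10). 10 + next roll (5) = 15. Cumulative: 83
Frame 9: SPARE (5+5=10). 10 + next roll (4) = 14. Cumulative: 97
Frame 10: OPEN. Sum of all frame-10 rolls (4+1) = 5. Cumulative: 102

Answer: 7 16 36 48 50 59 68 83 97 102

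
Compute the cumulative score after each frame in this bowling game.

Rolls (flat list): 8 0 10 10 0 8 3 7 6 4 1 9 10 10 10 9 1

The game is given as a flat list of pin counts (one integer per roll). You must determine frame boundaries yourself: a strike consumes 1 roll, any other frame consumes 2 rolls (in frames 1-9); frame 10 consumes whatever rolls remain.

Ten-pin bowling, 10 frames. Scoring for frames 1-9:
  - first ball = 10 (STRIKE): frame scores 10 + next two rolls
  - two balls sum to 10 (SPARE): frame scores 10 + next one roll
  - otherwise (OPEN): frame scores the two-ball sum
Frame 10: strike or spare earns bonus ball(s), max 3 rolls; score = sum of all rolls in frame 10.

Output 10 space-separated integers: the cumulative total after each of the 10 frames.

Answer: 8 28 46 54 70 81 101 131 160 180

Derivation:
Frame 1: OPEN (8+0=8). Cumulative: 8
Frame 2: STRIKE. 10 + next two rolls (10+0) = 20. Cumulative: 28
Frame 3: STRIKE. 10 + next two rolls (0+8) = 18. Cumulative: 46
Frame 4: OPEN (0+8=8). Cumulative: 54
Frame 5: SPARE (3+7=10). 10 + next roll (6) = 16. Cumulative: 70
Frame 6: SPARE (6+4=10). 10 + next roll (1) = 11. Cumulative: 81
Frame 7: SPARE (1+9=10). 10 + next roll (10) = 20. Cumulative: 101
Frame 8: STRIKE. 10 + next two rolls (10+10) = 30. Cumulative: 131
Frame 9: STRIKE. 10 + next two rolls (10+9) = 29. Cumulative: 160
Frame 10: STRIKE. Sum of all frame-10 rolls (10+9+1) = 20. Cumulative: 180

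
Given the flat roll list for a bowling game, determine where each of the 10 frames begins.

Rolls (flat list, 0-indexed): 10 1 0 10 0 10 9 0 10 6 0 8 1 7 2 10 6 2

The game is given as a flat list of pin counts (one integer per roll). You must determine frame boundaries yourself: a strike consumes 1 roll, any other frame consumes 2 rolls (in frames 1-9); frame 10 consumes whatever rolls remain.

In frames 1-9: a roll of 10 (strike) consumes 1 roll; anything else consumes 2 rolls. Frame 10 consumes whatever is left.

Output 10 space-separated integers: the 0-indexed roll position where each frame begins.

Answer: 0 1 3 4 6 8 9 11 13 15

Derivation:
Frame 1 starts at roll index 0: roll=10 (strike), consumes 1 roll
Frame 2 starts at roll index 1: rolls=1,0 (sum=1), consumes 2 rolls
Frame 3 starts at roll index 3: roll=10 (strike), consumes 1 roll
Frame 4 starts at roll index 4: rolls=0,10 (sum=10), consumes 2 rolls
Frame 5 starts at roll index 6: rolls=9,0 (sum=9), consumes 2 rolls
Frame 6 starts at roll index 8: roll=10 (strike), consumes 1 roll
Frame 7 starts at roll index 9: rolls=6,0 (sum=6), consumes 2 rolls
Frame 8 starts at roll index 11: rolls=8,1 (sum=9), consumes 2 rolls
Frame 9 starts at roll index 13: rolls=7,2 (sum=9), consumes 2 rolls
Frame 10 starts at roll index 15: 3 remaining rolls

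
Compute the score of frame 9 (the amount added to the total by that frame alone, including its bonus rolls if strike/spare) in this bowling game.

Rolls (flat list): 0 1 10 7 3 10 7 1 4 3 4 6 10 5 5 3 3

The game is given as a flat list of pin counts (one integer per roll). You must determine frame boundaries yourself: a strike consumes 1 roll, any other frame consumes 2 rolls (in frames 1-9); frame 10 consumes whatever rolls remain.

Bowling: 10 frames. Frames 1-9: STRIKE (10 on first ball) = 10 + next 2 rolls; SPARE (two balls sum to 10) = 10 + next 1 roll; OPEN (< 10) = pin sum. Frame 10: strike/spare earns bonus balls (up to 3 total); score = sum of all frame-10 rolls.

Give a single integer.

Frame 1: OPEN (0+1=1). Cumulative: 1
Frame 2: STRIKE. 10 + next two rolls (7+3) = 20. Cumulative: 21
Frame 3: SPARE (7+3=10). 10 + next roll (10) = 20. Cumulative: 41
Frame 4: STRIKE. 10 + next two rolls (7+1) = 18. Cumulative: 59
Frame 5: OPEN (7+1=8). Cumulative: 67
Frame 6: OPEN (4+3=7). Cumulative: 74
Frame 7: SPARE (4+6=10). 10 + next roll (10) = 20. Cumulative: 94
Frame 8: STRIKE. 10 + next two rolls (5+5) = 20. Cumulative: 114
Frame 9: SPARE (5+5=10). 10 + next roll (3) = 13. Cumulative: 127
Frame 10: OPEN. Sum of all frame-10 rolls (3+3) = 6. Cumulative: 133

Answer: 13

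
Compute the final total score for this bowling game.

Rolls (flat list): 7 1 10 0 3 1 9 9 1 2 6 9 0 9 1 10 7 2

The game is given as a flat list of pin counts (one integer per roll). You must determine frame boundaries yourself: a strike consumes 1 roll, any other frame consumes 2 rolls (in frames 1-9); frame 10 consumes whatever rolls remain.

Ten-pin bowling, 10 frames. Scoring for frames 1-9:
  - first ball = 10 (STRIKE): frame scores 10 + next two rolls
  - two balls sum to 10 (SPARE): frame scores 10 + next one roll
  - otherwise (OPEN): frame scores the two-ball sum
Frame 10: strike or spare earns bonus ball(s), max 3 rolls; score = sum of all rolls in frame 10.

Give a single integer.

Answer: 120

Derivation:
Frame 1: OPEN (7+1=8). Cumulative: 8
Frame 2: STRIKE. 10 + next two rolls (0+3) = 13. Cumulative: 21
Frame 3: OPEN (0+3=3). Cumulative: 24
Frame 4: SPARE (1+9=10). 10 + next roll (9) = 19. Cumulative: 43
Frame 5: SPARE (9+1=10). 10 + next roll (2) = 12. Cumulative: 55
Frame 6: OPEN (2+6=8). Cumulative: 63
Frame 7: OPEN (9+0=9). Cumulative: 72
Frame 8: SPARE (9+1=10). 10 + next roll (10) = 20. Cumulative: 92
Frame 9: STRIKE. 10 + next two rolls (7+2) = 19. Cumulative: 111
Frame 10: OPEN. Sum of all frame-10 rolls (7+2) = 9. Cumulative: 120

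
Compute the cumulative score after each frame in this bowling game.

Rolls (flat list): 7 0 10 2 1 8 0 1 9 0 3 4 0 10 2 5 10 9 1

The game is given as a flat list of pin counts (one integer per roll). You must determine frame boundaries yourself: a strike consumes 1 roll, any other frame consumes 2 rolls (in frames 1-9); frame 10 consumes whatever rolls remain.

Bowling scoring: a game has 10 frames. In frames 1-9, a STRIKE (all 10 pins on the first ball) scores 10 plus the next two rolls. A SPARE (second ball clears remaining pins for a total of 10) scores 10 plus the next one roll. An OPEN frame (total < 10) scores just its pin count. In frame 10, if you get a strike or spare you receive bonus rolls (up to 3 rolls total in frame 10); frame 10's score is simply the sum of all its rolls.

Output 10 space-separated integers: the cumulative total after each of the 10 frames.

Frame 1: OPEN (7+0=7). Cumulative: 7
Frame 2: STRIKE. 10 + next two rolls (2+1) = 13. Cumulative: 20
Frame 3: OPEN (2+1=3). Cumulative: 23
Frame 4: OPEN (8+0=8). Cumulative: 31
Frame 5: SPARE (1+9=10). 10 + next roll (0) = 10. Cumulative: 41
Frame 6: OPEN (0+3=3). Cumulative: 44
Frame 7: OPEN (4+0=4). Cumulative: 48
Frame 8: STRIKE. 10 + next two rolls (2+5) = 17. Cumulative: 65
Frame 9: OPEN (2+5=7). Cumulative: 72
Frame 10: STRIKE. Sum of all frame-10 rolls (10+9+1) = 20. Cumulative: 92

Answer: 7 20 23 31 41 44 48 65 72 92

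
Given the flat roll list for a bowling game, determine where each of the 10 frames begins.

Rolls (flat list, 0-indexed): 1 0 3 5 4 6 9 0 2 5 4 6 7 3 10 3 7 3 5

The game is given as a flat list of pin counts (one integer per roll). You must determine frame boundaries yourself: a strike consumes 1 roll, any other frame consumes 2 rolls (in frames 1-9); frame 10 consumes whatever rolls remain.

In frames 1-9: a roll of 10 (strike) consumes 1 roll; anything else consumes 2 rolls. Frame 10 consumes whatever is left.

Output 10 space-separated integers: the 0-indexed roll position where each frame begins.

Answer: 0 2 4 6 8 10 12 14 15 17

Derivation:
Frame 1 starts at roll index 0: rolls=1,0 (sum=1), consumes 2 rolls
Frame 2 starts at roll index 2: rolls=3,5 (sum=8), consumes 2 rolls
Frame 3 starts at roll index 4: rolls=4,6 (sum=10), consumes 2 rolls
Frame 4 starts at roll index 6: rolls=9,0 (sum=9), consumes 2 rolls
Frame 5 starts at roll index 8: rolls=2,5 (sum=7), consumes 2 rolls
Frame 6 starts at roll index 10: rolls=4,6 (sum=10), consumes 2 rolls
Frame 7 starts at roll index 12: rolls=7,3 (sum=10), consumes 2 rolls
Frame 8 starts at roll index 14: roll=10 (strike), consumes 1 roll
Frame 9 starts at roll index 15: rolls=3,7 (sum=10), consumes 2 rolls
Frame 10 starts at roll index 17: 2 remaining rolls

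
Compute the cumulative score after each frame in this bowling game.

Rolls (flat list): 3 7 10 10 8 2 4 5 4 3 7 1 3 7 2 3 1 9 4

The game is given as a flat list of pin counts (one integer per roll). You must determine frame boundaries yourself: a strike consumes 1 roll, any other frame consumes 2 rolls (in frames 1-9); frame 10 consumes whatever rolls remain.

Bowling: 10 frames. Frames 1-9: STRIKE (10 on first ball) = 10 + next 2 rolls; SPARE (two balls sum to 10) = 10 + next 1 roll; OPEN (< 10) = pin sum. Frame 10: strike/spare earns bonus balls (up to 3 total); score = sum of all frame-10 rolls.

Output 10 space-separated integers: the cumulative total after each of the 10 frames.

Frame 1: SPARE (3+7=10). 10 + next roll (10) = 20. Cumulative: 20
Frame 2: STRIKE. 10 + next two rolls (10+8) = 28. Cumulative: 48
Frame 3: STRIKE. 10 + next two rolls (8+2) = 20. Cumulative: 68
Frame 4: SPARE (8+2=10). 10 + next roll (4) = 14. Cumulative: 82
Frame 5: OPEN (4+5=9). Cumulative: 91
Frame 6: OPEN (4+3=7). Cumulative: 98
Frame 7: OPEN (7+1=8). Cumulative: 106
Frame 8: SPARE (3+7=10). 10 + next roll (2) = 12. Cumulative: 118
Frame 9: OPEN (2+3=5). Cumulative: 123
Frame 10: SPARE. Sum of all frame-10 rolls (1+9+4) = 14. Cumulative: 137

Answer: 20 48 68 82 91 98 106 118 123 137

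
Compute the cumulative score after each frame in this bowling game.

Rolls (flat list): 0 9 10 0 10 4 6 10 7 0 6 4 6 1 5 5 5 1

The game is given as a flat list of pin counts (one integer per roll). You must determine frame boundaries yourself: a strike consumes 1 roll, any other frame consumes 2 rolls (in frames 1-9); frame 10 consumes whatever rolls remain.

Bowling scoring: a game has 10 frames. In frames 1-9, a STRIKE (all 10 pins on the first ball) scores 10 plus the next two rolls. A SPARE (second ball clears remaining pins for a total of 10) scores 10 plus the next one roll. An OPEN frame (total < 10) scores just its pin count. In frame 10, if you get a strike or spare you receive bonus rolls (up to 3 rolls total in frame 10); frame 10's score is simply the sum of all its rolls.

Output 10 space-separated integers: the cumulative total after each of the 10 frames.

Answer: 9 29 43 63 80 87 103 110 125 131

Derivation:
Frame 1: OPEN (0+9=9). Cumulative: 9
Frame 2: STRIKE. 10 + next two rolls (0+10) = 20. Cumulative: 29
Frame 3: SPARE (0+10=10). 10 + next roll (4) = 14. Cumulative: 43
Frame 4: SPARE (4+6=10). 10 + next roll (10) = 20. Cumulative: 63
Frame 5: STRIKE. 10 + next two rolls (7+0) = 17. Cumulative: 80
Frame 6: OPEN (7+0=7). Cumulative: 87
Frame 7: SPARE (6+4=10). 10 + next roll (6) = 16. Cumulative: 103
Frame 8: OPEN (6+1=7). Cumulative: 110
Frame 9: SPARE (5+5=10). 10 + next roll (5) = 15. Cumulative: 125
Frame 10: OPEN. Sum of all frame-10 rolls (5+1) = 6. Cumulative: 131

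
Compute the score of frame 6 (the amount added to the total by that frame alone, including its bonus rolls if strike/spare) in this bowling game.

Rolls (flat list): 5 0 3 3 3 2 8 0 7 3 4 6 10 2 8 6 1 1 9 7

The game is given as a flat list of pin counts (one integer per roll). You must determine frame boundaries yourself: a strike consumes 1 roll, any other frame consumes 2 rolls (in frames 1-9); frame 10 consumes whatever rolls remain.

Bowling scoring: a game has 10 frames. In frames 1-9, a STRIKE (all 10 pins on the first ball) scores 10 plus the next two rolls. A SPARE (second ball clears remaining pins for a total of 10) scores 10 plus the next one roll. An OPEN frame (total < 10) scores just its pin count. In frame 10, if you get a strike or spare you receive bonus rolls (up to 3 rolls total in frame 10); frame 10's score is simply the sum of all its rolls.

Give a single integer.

Answer: 20

Derivation:
Frame 1: OPEN (5+0=5). Cumulative: 5
Frame 2: OPEN (3+3=6). Cumulative: 11
Frame 3: OPEN (3+2=5). Cumulative: 16
Frame 4: OPEN (8+0=8). Cumulative: 24
Frame 5: SPARE (7+3=10). 10 + next roll (4) = 14. Cumulative: 38
Frame 6: SPARE (4+6=10). 10 + next roll (10) = 20. Cumulative: 58
Frame 7: STRIKE. 10 + next two rolls (2+8) = 20. Cumulative: 78
Frame 8: SPARE (2+8=10). 10 + next roll (6) = 16. Cumulative: 94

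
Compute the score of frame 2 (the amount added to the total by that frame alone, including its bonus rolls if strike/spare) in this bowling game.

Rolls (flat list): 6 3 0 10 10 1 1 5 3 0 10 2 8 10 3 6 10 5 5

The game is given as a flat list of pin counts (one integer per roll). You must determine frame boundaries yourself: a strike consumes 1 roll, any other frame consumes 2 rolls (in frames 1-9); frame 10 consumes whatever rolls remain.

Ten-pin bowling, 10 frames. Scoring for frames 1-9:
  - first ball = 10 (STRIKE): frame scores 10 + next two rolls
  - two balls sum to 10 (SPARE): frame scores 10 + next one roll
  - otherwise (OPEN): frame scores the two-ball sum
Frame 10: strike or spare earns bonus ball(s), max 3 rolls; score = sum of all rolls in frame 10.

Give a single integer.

Answer: 20

Derivation:
Frame 1: OPEN (6+3=9). Cumulative: 9
Frame 2: SPARE (0+10=10). 10 + next roll (10) = 20. Cumulative: 29
Frame 3: STRIKE. 10 + next two rolls (1+1) = 12. Cumulative: 41
Frame 4: OPEN (1+1=2). Cumulative: 43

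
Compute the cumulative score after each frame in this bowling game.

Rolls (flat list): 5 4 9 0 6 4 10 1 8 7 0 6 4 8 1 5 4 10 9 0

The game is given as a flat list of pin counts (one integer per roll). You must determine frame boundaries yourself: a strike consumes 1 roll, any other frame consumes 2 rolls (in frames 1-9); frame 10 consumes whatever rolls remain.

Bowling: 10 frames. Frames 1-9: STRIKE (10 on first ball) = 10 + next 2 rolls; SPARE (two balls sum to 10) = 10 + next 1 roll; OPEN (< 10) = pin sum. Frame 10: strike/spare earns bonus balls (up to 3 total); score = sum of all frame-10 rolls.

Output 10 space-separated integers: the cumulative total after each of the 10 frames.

Frame 1: OPEN (5+4=9). Cumulative: 9
Frame 2: OPEN (9+0=9). Cumulative: 18
Frame 3: SPARE (6+4=10). 10 + next roll (10) = 20. Cumulative: 38
Frame 4: STRIKE. 10 + next two rolls (1+8) = 19. Cumulative: 57
Frame 5: OPEN (1+8=9). Cumulative: 66
Frame 6: OPEN (7+0=7). Cumulative: 73
Frame 7: SPARE (6+4=10). 10 + next roll (8) = 18. Cumulative: 91
Frame 8: OPEN (8+1=9). Cumulative: 100
Frame 9: OPEN (5+4=9). Cumulative: 109
Frame 10: STRIKE. Sum of all frame-10 rolls (10+9+0) = 19. Cumulative: 128

Answer: 9 18 38 57 66 73 91 100 109 128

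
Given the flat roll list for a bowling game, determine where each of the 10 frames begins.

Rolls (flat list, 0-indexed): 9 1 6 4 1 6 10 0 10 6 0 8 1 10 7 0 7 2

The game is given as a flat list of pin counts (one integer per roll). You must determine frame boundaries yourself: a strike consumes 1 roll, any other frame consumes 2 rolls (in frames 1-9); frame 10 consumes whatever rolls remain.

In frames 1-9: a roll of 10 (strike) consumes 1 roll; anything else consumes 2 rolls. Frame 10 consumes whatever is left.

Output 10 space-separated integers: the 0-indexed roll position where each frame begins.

Answer: 0 2 4 6 7 9 11 13 14 16

Derivation:
Frame 1 starts at roll index 0: rolls=9,1 (sum=10), consumes 2 rolls
Frame 2 starts at roll index 2: rolls=6,4 (sum=10), consumes 2 rolls
Frame 3 starts at roll index 4: rolls=1,6 (sum=7), consumes 2 rolls
Frame 4 starts at roll index 6: roll=10 (strike), consumes 1 roll
Frame 5 starts at roll index 7: rolls=0,10 (sum=10), consumes 2 rolls
Frame 6 starts at roll index 9: rolls=6,0 (sum=6), consumes 2 rolls
Frame 7 starts at roll index 11: rolls=8,1 (sum=9), consumes 2 rolls
Frame 8 starts at roll index 13: roll=10 (strike), consumes 1 roll
Frame 9 starts at roll index 14: rolls=7,0 (sum=7), consumes 2 rolls
Frame 10 starts at roll index 16: 2 remaining rolls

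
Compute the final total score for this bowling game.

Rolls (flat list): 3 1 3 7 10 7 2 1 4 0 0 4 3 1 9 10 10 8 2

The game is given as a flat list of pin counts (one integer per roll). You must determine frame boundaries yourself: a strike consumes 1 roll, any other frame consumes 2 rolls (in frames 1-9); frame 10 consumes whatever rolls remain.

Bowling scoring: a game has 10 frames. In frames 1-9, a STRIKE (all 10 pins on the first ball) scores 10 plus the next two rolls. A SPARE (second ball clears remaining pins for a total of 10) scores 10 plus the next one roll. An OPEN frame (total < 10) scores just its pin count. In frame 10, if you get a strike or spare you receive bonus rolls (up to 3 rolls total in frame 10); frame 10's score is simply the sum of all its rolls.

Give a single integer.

Answer: 132

Derivation:
Frame 1: OPEN (3+1=4). Cumulative: 4
Frame 2: SPARE (3+7=10). 10 + next roll (10) = 20. Cumulative: 24
Frame 3: STRIKE. 10 + next two rolls (7+2) = 19. Cumulative: 43
Frame 4: OPEN (7+2=9). Cumulative: 52
Frame 5: OPEN (1+4=5). Cumulative: 57
Frame 6: OPEN (0+0=0). Cumulative: 57
Frame 7: OPEN (4+3=7). Cumulative: 64
Frame 8: SPARE (1+9=10). 10 + next roll (10) = 20. Cumulative: 84
Frame 9: STRIKE. 10 + next two rolls (10+8) = 28. Cumulative: 112
Frame 10: STRIKE. Sum of all frame-10 rolls (10+8+2) = 20. Cumulative: 132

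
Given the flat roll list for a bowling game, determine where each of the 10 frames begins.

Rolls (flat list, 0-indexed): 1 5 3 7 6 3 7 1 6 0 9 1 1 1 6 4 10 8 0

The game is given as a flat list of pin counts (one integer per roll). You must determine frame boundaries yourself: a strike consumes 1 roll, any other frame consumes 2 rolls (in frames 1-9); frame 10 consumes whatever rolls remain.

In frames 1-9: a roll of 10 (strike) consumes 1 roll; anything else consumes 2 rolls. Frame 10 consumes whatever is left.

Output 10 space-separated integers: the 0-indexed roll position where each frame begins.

Answer: 0 2 4 6 8 10 12 14 16 17

Derivation:
Frame 1 starts at roll index 0: rolls=1,5 (sum=6), consumes 2 rolls
Frame 2 starts at roll index 2: rolls=3,7 (sum=10), consumes 2 rolls
Frame 3 starts at roll index 4: rolls=6,3 (sum=9), consumes 2 rolls
Frame 4 starts at roll index 6: rolls=7,1 (sum=8), consumes 2 rolls
Frame 5 starts at roll index 8: rolls=6,0 (sum=6), consumes 2 rolls
Frame 6 starts at roll index 10: rolls=9,1 (sum=10), consumes 2 rolls
Frame 7 starts at roll index 12: rolls=1,1 (sum=2), consumes 2 rolls
Frame 8 starts at roll index 14: rolls=6,4 (sum=10), consumes 2 rolls
Frame 9 starts at roll index 16: roll=10 (strike), consumes 1 roll
Frame 10 starts at roll index 17: 2 remaining rolls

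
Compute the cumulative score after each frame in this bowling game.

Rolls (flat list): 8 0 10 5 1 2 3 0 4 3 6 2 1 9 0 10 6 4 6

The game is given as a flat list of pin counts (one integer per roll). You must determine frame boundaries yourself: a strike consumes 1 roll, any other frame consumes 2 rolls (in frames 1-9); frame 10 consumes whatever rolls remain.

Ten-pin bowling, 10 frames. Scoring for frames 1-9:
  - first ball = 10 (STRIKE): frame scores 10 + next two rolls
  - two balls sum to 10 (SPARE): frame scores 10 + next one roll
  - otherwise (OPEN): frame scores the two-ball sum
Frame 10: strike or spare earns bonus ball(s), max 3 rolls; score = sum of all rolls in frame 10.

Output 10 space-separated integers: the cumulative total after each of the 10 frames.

Answer: 8 24 30 35 39 48 51 60 80 96

Derivation:
Frame 1: OPEN (8+0=8). Cumulative: 8
Frame 2: STRIKE. 10 + next two rolls (5+1) = 16. Cumulative: 24
Frame 3: OPEN (5+1=6). Cumulative: 30
Frame 4: OPEN (2+3=5). Cumulative: 35
Frame 5: OPEN (0+4=4). Cumulative: 39
Frame 6: OPEN (3+6=9). Cumulative: 48
Frame 7: OPEN (2+1=3). Cumulative: 51
Frame 8: OPEN (9+0=9). Cumulative: 60
Frame 9: STRIKE. 10 + next two rolls (6+4) = 20. Cumulative: 80
Frame 10: SPARE. Sum of all frame-10 rolls (6+4+6) = 16. Cumulative: 96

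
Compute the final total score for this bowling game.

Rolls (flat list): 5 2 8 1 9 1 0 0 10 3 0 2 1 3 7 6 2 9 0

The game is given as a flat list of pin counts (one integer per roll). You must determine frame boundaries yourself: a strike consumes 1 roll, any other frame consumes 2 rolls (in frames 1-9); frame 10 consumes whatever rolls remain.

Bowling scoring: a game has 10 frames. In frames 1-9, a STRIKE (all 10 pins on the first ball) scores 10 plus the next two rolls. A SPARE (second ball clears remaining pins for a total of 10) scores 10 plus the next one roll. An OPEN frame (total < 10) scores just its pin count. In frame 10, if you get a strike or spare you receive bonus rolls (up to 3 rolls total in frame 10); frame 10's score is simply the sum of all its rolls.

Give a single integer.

Frame 1: OPEN (5+2=7). Cumulative: 7
Frame 2: OPEN (8+1=9). Cumulative: 16
Frame 3: SPARE (9+1=10). 10 + next roll (0) = 10. Cumulative: 26
Frame 4: OPEN (0+0=0). Cumulative: 26
Frame 5: STRIKE. 10 + next two rolls (3+0) = 13. Cumulative: 39
Frame 6: OPEN (3+0=3). Cumulative: 42
Frame 7: OPEN (2+1=3). Cumulative: 45
Frame 8: SPARE (3+7=10). 10 + next roll (6) = 16. Cumulative: 61
Frame 9: OPEN (6+2=8). Cumulative: 69
Frame 10: OPEN. Sum of all frame-10 rolls (9+0) = 9. Cumulative: 78

Answer: 78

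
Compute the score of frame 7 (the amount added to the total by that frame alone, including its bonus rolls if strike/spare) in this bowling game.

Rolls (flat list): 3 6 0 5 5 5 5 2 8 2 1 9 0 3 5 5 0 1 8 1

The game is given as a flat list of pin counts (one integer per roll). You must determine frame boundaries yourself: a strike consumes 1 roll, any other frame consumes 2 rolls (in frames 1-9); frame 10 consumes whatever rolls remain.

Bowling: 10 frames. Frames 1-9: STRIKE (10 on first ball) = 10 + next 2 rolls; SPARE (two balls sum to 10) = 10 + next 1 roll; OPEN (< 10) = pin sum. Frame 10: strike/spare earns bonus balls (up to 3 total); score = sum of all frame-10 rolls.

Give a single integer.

Answer: 3

Derivation:
Frame 1: OPEN (3+6=9). Cumulative: 9
Frame 2: OPEN (0+5=5). Cumulative: 14
Frame 3: SPARE (5+5=10). 10 + next roll (5) = 15. Cumulative: 29
Frame 4: OPEN (5+2=7). Cumulative: 36
Frame 5: SPARE (8+2=10). 10 + next roll (1) = 11. Cumulative: 47
Frame 6: SPARE (1+9=10). 10 + next roll (0) = 10. Cumulative: 57
Frame 7: OPEN (0+3=3). Cumulative: 60
Frame 8: SPARE (5+5=10). 10 + next roll (0) = 10. Cumulative: 70
Frame 9: OPEN (0+1=1). Cumulative: 71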